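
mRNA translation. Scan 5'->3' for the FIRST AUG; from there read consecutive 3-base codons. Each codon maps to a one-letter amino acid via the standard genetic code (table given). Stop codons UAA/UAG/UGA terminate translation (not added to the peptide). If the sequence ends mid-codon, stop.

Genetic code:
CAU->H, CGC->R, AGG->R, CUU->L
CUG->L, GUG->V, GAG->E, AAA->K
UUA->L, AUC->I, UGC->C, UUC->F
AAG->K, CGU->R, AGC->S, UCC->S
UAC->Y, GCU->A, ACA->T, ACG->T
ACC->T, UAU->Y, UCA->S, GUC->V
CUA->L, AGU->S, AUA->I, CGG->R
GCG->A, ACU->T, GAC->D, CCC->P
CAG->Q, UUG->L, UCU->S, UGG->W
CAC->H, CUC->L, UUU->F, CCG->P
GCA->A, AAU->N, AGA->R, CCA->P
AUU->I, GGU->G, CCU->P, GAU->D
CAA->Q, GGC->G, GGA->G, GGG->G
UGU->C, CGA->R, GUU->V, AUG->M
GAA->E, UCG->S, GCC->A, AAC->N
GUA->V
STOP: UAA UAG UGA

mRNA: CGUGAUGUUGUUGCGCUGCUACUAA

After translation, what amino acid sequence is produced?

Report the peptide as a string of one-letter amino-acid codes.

Answer: MLLRCY

Derivation:
start AUG at pos 4
pos 4: AUG -> M; peptide=M
pos 7: UUG -> L; peptide=ML
pos 10: UUG -> L; peptide=MLL
pos 13: CGC -> R; peptide=MLLR
pos 16: UGC -> C; peptide=MLLRC
pos 19: UAC -> Y; peptide=MLLRCY
pos 22: UAA -> STOP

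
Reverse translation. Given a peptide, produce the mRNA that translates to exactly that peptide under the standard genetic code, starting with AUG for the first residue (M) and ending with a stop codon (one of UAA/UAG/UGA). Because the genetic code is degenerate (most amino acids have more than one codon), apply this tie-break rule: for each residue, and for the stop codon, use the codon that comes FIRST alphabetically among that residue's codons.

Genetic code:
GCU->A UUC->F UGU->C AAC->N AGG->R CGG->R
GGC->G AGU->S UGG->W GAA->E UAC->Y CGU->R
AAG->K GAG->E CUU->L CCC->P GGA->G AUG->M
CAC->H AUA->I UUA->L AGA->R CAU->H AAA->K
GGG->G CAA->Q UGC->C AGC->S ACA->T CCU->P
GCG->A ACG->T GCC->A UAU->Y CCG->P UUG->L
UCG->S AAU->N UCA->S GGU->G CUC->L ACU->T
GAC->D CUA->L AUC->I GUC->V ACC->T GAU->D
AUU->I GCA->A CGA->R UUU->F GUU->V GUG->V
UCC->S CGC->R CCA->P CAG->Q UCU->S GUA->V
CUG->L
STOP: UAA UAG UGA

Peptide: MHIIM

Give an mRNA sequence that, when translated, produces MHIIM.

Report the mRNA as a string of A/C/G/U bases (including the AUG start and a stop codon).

residue 1: M -> AUG (start codon)
residue 2: H codons sorted = CAC,CAU -> pick first = CAC
residue 3: I codons sorted = AUA,AUC,AUU -> pick first = AUA
residue 4: I codons sorted = AUA,AUC,AUU -> pick first = AUA
residue 5: M -> AUG (only codon)
terminator: stop codons sorted = UAA,UAG,UGA -> pick first = UAA

Answer: mRNA: AUGCACAUAAUAAUGUAA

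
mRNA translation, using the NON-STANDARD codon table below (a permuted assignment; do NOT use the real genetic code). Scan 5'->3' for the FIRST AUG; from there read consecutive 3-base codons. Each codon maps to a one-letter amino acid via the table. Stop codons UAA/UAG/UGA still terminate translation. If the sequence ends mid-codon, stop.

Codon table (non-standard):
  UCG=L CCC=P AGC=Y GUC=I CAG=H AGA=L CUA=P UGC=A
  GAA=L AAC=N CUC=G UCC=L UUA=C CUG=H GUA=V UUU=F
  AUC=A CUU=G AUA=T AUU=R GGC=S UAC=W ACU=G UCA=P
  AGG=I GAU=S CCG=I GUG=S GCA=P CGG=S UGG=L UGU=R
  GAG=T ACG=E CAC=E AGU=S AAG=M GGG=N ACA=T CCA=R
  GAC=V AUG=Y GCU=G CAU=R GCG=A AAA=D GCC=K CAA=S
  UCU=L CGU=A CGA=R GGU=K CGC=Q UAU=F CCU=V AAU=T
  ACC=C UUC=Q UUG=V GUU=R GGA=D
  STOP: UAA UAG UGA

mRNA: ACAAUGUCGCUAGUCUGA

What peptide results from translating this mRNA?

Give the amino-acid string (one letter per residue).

Answer: YLPI

Derivation:
start AUG at pos 3
pos 3: AUG -> Y; peptide=Y
pos 6: UCG -> L; peptide=YL
pos 9: CUA -> P; peptide=YLP
pos 12: GUC -> I; peptide=YLPI
pos 15: UGA -> STOP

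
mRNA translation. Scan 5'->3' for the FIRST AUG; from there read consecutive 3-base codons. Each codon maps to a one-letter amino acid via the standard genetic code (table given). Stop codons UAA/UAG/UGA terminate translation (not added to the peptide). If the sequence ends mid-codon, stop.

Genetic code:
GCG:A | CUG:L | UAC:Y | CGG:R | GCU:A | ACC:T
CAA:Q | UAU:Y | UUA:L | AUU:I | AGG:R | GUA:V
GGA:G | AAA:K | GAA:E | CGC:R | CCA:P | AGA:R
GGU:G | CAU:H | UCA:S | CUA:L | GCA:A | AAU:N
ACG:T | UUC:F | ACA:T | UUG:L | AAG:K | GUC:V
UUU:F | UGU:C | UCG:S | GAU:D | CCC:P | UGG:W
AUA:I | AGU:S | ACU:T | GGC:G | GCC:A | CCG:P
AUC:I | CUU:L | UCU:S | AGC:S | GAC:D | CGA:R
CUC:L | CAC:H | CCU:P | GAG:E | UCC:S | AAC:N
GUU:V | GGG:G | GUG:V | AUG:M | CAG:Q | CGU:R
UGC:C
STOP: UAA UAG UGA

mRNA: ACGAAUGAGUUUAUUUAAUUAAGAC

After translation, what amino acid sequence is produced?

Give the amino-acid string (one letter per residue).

Answer: MSLFN

Derivation:
start AUG at pos 4
pos 4: AUG -> M; peptide=M
pos 7: AGU -> S; peptide=MS
pos 10: UUA -> L; peptide=MSL
pos 13: UUU -> F; peptide=MSLF
pos 16: AAU -> N; peptide=MSLFN
pos 19: UAA -> STOP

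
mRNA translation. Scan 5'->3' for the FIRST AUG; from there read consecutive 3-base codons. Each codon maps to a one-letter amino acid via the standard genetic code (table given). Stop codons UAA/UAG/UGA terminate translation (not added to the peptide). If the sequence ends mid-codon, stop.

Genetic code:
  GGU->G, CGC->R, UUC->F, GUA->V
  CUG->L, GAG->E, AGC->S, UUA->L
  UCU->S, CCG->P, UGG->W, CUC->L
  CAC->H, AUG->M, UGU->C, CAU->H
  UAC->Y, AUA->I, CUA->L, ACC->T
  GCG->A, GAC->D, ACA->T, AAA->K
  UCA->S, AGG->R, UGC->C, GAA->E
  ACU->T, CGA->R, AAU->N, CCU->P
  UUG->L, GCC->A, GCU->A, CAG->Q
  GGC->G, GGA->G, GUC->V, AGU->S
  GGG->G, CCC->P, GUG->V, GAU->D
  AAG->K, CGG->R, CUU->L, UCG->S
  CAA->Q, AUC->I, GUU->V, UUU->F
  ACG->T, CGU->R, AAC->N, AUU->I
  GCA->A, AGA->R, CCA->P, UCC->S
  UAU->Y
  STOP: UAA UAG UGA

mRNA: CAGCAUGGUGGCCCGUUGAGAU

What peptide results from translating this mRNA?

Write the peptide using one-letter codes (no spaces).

Answer: MVAR

Derivation:
start AUG at pos 4
pos 4: AUG -> M; peptide=M
pos 7: GUG -> V; peptide=MV
pos 10: GCC -> A; peptide=MVA
pos 13: CGU -> R; peptide=MVAR
pos 16: UGA -> STOP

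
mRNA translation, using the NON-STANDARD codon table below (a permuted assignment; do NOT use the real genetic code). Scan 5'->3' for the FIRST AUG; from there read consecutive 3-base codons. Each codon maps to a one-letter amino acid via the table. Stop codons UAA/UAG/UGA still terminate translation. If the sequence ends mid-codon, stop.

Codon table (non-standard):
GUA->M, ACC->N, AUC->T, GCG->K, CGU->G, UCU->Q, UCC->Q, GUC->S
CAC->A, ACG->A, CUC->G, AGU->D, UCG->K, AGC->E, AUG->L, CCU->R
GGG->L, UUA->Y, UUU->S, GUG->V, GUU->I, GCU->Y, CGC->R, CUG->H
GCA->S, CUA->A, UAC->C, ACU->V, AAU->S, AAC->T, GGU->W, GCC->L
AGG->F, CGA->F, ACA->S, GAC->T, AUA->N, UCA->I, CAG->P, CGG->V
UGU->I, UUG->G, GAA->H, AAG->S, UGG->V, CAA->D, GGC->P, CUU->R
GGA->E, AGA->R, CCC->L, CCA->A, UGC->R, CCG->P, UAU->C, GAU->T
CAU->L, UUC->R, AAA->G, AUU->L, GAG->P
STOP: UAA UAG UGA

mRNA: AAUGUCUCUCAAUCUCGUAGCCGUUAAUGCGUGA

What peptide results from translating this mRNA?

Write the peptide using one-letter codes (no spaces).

Answer: LQGSGMLISK

Derivation:
start AUG at pos 1
pos 1: AUG -> L; peptide=L
pos 4: UCU -> Q; peptide=LQ
pos 7: CUC -> G; peptide=LQG
pos 10: AAU -> S; peptide=LQGS
pos 13: CUC -> G; peptide=LQGSG
pos 16: GUA -> M; peptide=LQGSGM
pos 19: GCC -> L; peptide=LQGSGML
pos 22: GUU -> I; peptide=LQGSGMLI
pos 25: AAU -> S; peptide=LQGSGMLIS
pos 28: GCG -> K; peptide=LQGSGMLISK
pos 31: UGA -> STOP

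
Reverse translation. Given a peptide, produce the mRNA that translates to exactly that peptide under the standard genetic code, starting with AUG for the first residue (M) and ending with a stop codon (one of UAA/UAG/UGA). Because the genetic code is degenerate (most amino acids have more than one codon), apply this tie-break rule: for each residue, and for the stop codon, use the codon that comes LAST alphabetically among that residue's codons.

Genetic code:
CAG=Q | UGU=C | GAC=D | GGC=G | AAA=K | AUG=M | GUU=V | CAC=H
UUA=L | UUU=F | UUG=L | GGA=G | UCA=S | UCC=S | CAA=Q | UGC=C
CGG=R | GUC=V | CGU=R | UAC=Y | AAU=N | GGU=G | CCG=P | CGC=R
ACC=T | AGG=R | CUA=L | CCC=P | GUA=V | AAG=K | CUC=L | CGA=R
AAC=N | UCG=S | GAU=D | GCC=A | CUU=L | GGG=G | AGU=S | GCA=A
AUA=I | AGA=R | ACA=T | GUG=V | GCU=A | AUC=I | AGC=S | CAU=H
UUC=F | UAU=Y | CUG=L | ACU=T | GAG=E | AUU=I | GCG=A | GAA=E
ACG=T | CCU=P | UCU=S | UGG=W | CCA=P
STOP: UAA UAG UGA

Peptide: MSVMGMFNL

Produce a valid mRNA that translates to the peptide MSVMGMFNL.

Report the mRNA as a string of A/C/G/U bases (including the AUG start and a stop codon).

Answer: mRNA: AUGUCUGUUAUGGGUAUGUUUAAUUUGUGA

Derivation:
residue 1: M -> AUG (start codon)
residue 2: S codons sorted = AGC,AGU,UCA,UCC,UCG,UCU -> pick last = UCU
residue 3: V codons sorted = GUA,GUC,GUG,GUU -> pick last = GUU
residue 4: M -> AUG (only codon)
residue 5: G codons sorted = GGA,GGC,GGG,GGU -> pick last = GGU
residue 6: M -> AUG (only codon)
residue 7: F codons sorted = UUC,UUU -> pick last = UUU
residue 8: N codons sorted = AAC,AAU -> pick last = AAU
residue 9: L codons sorted = CUA,CUC,CUG,CUU,UUA,UUG -> pick last = UUG
terminator: stop codons sorted = UAA,UAG,UGA -> pick last = UGA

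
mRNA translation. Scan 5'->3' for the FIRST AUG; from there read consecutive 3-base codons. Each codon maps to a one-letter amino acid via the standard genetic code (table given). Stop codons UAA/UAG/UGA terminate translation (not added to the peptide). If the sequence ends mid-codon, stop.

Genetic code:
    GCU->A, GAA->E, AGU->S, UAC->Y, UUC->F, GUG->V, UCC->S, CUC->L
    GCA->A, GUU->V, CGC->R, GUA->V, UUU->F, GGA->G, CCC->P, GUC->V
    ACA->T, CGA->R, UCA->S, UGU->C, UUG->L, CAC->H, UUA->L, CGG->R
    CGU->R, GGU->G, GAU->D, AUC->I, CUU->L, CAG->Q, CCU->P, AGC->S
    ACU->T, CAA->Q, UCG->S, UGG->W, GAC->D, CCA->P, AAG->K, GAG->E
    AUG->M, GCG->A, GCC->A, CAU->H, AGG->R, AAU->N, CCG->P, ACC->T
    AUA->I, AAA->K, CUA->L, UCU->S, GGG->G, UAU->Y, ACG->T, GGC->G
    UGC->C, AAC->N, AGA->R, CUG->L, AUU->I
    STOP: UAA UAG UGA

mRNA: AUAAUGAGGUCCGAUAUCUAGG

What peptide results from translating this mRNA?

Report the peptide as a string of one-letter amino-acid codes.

Answer: MRSDI

Derivation:
start AUG at pos 3
pos 3: AUG -> M; peptide=M
pos 6: AGG -> R; peptide=MR
pos 9: UCC -> S; peptide=MRS
pos 12: GAU -> D; peptide=MRSD
pos 15: AUC -> I; peptide=MRSDI
pos 18: UAG -> STOP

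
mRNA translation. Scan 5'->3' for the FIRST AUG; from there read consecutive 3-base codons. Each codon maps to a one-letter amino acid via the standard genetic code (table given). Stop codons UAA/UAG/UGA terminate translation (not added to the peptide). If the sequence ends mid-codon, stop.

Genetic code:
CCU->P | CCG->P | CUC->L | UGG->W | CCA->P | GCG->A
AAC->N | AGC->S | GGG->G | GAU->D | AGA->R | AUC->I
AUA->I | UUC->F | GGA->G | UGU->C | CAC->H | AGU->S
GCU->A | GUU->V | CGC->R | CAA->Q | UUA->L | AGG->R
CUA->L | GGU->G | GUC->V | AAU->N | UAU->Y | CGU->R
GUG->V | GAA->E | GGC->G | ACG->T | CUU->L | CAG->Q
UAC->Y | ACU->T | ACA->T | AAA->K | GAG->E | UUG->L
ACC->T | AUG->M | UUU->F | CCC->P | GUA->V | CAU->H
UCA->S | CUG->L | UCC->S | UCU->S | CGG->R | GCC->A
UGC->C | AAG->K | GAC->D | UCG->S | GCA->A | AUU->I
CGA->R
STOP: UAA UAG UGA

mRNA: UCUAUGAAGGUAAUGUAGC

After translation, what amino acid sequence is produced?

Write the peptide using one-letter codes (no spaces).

start AUG at pos 3
pos 3: AUG -> M; peptide=M
pos 6: AAG -> K; peptide=MK
pos 9: GUA -> V; peptide=MKV
pos 12: AUG -> M; peptide=MKVM
pos 15: UAG -> STOP

Answer: MKVM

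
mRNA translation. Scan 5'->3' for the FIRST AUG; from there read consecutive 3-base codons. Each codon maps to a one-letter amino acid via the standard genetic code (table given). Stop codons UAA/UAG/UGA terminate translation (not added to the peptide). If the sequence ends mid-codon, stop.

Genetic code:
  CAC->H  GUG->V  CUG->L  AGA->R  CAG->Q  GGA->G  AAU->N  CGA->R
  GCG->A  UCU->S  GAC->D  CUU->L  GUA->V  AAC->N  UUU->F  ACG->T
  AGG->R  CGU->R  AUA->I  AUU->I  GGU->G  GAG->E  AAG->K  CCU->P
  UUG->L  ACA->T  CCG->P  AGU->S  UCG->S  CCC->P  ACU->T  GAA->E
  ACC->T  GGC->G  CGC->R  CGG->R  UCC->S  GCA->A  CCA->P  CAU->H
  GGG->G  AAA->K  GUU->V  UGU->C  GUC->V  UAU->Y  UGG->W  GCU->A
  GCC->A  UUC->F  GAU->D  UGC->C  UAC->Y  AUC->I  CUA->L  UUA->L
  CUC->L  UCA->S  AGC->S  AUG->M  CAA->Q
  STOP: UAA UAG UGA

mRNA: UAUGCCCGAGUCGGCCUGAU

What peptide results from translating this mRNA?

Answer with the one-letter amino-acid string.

Answer: MPESA

Derivation:
start AUG at pos 1
pos 1: AUG -> M; peptide=M
pos 4: CCC -> P; peptide=MP
pos 7: GAG -> E; peptide=MPE
pos 10: UCG -> S; peptide=MPES
pos 13: GCC -> A; peptide=MPESA
pos 16: UGA -> STOP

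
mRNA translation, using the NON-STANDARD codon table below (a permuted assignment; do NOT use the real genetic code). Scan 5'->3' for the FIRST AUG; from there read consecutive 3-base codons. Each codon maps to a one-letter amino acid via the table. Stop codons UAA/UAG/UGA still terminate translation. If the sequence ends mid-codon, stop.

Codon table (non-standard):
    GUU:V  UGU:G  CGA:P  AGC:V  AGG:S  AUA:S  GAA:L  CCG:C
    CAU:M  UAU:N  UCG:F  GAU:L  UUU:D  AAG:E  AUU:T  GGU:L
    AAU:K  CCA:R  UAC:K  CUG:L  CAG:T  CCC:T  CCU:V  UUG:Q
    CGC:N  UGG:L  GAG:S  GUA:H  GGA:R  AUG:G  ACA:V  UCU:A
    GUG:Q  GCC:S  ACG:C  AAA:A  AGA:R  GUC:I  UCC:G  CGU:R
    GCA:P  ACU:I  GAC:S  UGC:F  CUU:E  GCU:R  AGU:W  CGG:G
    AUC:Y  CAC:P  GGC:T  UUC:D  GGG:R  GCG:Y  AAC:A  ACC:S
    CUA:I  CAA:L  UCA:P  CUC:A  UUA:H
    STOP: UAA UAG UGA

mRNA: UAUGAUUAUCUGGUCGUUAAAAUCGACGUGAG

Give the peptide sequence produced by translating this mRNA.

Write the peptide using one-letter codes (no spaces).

Answer: GTYLFHAFC

Derivation:
start AUG at pos 1
pos 1: AUG -> G; peptide=G
pos 4: AUU -> T; peptide=GT
pos 7: AUC -> Y; peptide=GTY
pos 10: UGG -> L; peptide=GTYL
pos 13: UCG -> F; peptide=GTYLF
pos 16: UUA -> H; peptide=GTYLFH
pos 19: AAA -> A; peptide=GTYLFHA
pos 22: UCG -> F; peptide=GTYLFHAF
pos 25: ACG -> C; peptide=GTYLFHAFC
pos 28: UGA -> STOP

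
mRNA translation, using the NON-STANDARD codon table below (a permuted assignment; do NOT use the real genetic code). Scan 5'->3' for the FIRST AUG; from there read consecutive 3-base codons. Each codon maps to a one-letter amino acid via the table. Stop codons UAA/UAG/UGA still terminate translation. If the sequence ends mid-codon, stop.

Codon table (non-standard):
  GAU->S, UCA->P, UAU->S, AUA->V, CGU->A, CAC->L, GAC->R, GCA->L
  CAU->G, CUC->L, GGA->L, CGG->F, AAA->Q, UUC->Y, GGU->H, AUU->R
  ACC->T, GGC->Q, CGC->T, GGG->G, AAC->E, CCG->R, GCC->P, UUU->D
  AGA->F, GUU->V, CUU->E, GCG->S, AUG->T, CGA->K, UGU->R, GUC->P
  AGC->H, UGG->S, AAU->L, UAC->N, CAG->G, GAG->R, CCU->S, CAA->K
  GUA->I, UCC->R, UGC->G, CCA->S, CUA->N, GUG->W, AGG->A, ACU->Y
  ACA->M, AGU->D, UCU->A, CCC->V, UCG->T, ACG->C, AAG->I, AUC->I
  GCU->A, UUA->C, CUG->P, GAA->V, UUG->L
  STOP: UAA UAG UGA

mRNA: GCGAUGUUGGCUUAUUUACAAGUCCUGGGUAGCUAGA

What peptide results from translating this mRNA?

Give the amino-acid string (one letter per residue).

Answer: TLASCKPPHH

Derivation:
start AUG at pos 3
pos 3: AUG -> T; peptide=T
pos 6: UUG -> L; peptide=TL
pos 9: GCU -> A; peptide=TLA
pos 12: UAU -> S; peptide=TLAS
pos 15: UUA -> C; peptide=TLASC
pos 18: CAA -> K; peptide=TLASCK
pos 21: GUC -> P; peptide=TLASCKP
pos 24: CUG -> P; peptide=TLASCKPP
pos 27: GGU -> H; peptide=TLASCKPPH
pos 30: AGC -> H; peptide=TLASCKPPHH
pos 33: UAG -> STOP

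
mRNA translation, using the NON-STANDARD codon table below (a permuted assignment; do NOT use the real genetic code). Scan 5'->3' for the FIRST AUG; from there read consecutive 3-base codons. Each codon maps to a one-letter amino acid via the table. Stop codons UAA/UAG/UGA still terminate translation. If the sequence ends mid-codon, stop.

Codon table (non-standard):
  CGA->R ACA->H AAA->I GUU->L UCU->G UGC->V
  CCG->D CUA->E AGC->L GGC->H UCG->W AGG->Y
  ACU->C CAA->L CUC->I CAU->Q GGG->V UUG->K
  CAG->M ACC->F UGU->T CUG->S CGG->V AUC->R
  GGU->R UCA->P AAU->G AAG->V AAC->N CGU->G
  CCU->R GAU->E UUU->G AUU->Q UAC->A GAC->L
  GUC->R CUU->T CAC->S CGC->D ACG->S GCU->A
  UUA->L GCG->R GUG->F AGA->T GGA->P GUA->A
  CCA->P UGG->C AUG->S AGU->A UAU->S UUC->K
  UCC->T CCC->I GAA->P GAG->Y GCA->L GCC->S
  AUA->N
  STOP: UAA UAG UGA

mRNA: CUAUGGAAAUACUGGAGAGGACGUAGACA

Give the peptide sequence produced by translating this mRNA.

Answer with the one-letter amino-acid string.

start AUG at pos 2
pos 2: AUG -> S; peptide=S
pos 5: GAA -> P; peptide=SP
pos 8: AUA -> N; peptide=SPN
pos 11: CUG -> S; peptide=SPNS
pos 14: GAG -> Y; peptide=SPNSY
pos 17: AGG -> Y; peptide=SPNSYY
pos 20: ACG -> S; peptide=SPNSYYS
pos 23: UAG -> STOP

Answer: SPNSYYS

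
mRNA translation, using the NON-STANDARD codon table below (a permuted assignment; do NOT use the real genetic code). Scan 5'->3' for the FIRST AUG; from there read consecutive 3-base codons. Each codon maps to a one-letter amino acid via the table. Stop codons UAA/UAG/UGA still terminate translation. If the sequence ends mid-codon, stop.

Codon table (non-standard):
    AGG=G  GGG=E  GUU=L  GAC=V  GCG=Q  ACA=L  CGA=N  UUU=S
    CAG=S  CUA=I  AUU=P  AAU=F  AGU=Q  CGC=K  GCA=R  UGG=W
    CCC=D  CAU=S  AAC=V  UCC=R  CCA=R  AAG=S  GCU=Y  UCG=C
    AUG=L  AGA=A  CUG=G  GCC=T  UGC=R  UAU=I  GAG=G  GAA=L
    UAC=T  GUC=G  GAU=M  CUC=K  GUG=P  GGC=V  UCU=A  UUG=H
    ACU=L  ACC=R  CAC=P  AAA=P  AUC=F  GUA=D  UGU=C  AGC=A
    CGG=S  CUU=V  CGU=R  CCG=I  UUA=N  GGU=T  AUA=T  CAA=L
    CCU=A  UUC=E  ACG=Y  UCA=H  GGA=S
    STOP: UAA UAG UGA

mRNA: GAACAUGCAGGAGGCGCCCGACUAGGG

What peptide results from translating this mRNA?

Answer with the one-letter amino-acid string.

Answer: LSGQDV

Derivation:
start AUG at pos 4
pos 4: AUG -> L; peptide=L
pos 7: CAG -> S; peptide=LS
pos 10: GAG -> G; peptide=LSG
pos 13: GCG -> Q; peptide=LSGQ
pos 16: CCC -> D; peptide=LSGQD
pos 19: GAC -> V; peptide=LSGQDV
pos 22: UAG -> STOP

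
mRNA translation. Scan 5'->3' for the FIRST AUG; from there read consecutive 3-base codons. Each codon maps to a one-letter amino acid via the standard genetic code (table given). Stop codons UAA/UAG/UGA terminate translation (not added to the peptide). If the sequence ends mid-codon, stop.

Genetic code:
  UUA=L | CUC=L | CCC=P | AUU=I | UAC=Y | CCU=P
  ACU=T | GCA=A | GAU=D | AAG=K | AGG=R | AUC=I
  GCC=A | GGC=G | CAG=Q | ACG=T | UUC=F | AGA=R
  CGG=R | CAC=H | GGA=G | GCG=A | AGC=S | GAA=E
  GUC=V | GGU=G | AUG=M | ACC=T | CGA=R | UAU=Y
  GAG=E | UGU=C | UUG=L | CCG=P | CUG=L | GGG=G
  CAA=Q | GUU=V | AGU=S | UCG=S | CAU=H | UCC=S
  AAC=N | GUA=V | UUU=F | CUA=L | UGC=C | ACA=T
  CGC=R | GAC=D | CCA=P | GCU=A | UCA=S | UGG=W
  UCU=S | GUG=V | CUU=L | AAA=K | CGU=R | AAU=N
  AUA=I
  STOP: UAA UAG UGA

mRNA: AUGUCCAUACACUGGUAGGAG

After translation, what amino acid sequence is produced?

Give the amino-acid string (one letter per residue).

Answer: MSIHW

Derivation:
start AUG at pos 0
pos 0: AUG -> M; peptide=M
pos 3: UCC -> S; peptide=MS
pos 6: AUA -> I; peptide=MSI
pos 9: CAC -> H; peptide=MSIH
pos 12: UGG -> W; peptide=MSIHW
pos 15: UAG -> STOP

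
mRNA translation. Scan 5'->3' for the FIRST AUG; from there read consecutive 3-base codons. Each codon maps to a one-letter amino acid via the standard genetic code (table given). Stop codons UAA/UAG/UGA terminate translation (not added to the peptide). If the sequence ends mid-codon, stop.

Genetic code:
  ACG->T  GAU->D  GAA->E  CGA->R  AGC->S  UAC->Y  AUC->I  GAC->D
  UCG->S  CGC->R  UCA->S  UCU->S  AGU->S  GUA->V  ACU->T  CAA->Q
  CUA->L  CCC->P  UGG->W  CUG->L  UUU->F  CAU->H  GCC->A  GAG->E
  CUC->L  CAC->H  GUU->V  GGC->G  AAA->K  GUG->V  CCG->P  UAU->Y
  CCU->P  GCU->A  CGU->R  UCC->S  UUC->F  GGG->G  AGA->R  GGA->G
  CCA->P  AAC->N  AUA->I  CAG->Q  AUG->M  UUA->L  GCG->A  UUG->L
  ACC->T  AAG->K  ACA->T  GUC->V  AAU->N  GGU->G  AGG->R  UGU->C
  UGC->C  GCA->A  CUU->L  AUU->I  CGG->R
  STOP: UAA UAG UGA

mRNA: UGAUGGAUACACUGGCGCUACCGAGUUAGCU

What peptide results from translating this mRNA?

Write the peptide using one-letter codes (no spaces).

Answer: MDTLALPS

Derivation:
start AUG at pos 2
pos 2: AUG -> M; peptide=M
pos 5: GAU -> D; peptide=MD
pos 8: ACA -> T; peptide=MDT
pos 11: CUG -> L; peptide=MDTL
pos 14: GCG -> A; peptide=MDTLA
pos 17: CUA -> L; peptide=MDTLAL
pos 20: CCG -> P; peptide=MDTLALP
pos 23: AGU -> S; peptide=MDTLALPS
pos 26: UAG -> STOP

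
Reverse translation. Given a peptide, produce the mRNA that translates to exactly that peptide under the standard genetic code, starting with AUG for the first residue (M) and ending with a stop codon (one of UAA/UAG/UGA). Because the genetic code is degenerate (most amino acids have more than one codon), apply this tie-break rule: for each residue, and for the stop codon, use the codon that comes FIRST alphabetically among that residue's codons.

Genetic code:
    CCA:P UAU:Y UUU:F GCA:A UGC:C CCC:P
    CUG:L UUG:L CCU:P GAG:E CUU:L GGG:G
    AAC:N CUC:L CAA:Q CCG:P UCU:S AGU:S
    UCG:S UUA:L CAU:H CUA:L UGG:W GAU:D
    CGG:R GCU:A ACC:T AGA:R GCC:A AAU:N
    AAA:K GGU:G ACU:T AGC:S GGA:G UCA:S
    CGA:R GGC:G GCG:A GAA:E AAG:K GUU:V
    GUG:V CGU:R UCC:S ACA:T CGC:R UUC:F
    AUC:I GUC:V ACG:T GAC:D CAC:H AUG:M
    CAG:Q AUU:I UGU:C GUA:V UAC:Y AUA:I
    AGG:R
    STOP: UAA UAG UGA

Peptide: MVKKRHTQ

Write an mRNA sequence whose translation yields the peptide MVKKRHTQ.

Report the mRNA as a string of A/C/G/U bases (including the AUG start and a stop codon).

Answer: mRNA: AUGGUAAAAAAAAGACACACACAAUAA

Derivation:
residue 1: M -> AUG (start codon)
residue 2: V codons sorted = GUA,GUC,GUG,GUU -> pick first = GUA
residue 3: K codons sorted = AAA,AAG -> pick first = AAA
residue 4: K codons sorted = AAA,AAG -> pick first = AAA
residue 5: R codons sorted = AGA,AGG,CGA,CGC,CGG,CGU -> pick first = AGA
residue 6: H codons sorted = CAC,CAU -> pick first = CAC
residue 7: T codons sorted = ACA,ACC,ACG,ACU -> pick first = ACA
residue 8: Q codons sorted = CAA,CAG -> pick first = CAA
terminator: stop codons sorted = UAA,UAG,UGA -> pick first = UAA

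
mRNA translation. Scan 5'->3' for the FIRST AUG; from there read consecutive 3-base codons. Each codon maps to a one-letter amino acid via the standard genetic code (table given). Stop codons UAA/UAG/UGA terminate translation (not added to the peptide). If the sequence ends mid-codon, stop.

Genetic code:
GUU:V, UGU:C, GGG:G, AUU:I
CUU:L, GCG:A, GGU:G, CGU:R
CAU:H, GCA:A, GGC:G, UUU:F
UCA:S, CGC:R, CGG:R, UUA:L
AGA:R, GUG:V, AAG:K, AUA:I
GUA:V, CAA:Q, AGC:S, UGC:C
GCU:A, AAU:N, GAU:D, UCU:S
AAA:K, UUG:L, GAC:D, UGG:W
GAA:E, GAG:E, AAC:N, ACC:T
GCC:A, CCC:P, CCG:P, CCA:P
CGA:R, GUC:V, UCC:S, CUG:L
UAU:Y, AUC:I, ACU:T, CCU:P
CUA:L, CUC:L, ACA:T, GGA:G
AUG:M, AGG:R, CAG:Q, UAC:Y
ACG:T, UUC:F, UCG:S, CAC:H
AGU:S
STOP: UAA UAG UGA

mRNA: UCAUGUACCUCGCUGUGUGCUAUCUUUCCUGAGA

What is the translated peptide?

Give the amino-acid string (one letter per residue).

Answer: MYLAVCYLS

Derivation:
start AUG at pos 2
pos 2: AUG -> M; peptide=M
pos 5: UAC -> Y; peptide=MY
pos 8: CUC -> L; peptide=MYL
pos 11: GCU -> A; peptide=MYLA
pos 14: GUG -> V; peptide=MYLAV
pos 17: UGC -> C; peptide=MYLAVC
pos 20: UAU -> Y; peptide=MYLAVCY
pos 23: CUU -> L; peptide=MYLAVCYL
pos 26: UCC -> S; peptide=MYLAVCYLS
pos 29: UGA -> STOP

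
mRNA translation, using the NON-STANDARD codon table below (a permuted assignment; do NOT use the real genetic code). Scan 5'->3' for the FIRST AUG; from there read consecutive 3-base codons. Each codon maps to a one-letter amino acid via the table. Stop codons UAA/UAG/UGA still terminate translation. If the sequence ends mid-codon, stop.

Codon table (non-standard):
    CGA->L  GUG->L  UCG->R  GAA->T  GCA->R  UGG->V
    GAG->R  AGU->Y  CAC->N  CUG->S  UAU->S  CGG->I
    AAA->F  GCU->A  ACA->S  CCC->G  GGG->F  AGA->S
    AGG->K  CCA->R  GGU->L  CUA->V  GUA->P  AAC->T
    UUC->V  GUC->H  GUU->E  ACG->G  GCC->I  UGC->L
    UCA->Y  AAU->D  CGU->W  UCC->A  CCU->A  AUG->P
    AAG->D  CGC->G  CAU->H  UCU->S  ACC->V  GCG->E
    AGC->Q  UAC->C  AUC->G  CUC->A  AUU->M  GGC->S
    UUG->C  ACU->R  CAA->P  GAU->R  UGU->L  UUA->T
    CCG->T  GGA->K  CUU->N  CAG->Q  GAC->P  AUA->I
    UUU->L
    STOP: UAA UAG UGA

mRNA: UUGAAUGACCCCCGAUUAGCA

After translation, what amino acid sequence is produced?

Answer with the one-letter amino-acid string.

Answer: PVGR

Derivation:
start AUG at pos 4
pos 4: AUG -> P; peptide=P
pos 7: ACC -> V; peptide=PV
pos 10: CCC -> G; peptide=PVG
pos 13: GAU -> R; peptide=PVGR
pos 16: UAG -> STOP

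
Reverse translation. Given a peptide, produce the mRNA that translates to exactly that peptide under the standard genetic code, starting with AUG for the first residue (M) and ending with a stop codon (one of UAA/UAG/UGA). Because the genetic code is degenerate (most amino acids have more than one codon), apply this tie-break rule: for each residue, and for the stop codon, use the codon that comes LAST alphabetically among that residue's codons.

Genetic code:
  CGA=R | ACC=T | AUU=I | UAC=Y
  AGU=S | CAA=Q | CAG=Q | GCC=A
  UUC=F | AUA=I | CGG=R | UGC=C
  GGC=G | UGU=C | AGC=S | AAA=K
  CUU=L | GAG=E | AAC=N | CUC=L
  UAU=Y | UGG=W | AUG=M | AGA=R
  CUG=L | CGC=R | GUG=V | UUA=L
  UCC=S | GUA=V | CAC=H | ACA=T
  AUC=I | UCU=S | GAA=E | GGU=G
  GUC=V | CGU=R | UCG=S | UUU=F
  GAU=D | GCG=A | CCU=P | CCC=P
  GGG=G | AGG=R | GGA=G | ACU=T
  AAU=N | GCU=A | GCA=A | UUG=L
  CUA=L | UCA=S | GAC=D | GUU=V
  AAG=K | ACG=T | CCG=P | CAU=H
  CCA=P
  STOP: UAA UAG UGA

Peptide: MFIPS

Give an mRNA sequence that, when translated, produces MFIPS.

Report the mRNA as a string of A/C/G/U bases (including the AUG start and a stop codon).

residue 1: M -> AUG (start codon)
residue 2: F codons sorted = UUC,UUU -> pick last = UUU
residue 3: I codons sorted = AUA,AUC,AUU -> pick last = AUU
residue 4: P codons sorted = CCA,CCC,CCG,CCU -> pick last = CCU
residue 5: S codons sorted = AGC,AGU,UCA,UCC,UCG,UCU -> pick last = UCU
terminator: stop codons sorted = UAA,UAG,UGA -> pick last = UGA

Answer: mRNA: AUGUUUAUUCCUUCUUGA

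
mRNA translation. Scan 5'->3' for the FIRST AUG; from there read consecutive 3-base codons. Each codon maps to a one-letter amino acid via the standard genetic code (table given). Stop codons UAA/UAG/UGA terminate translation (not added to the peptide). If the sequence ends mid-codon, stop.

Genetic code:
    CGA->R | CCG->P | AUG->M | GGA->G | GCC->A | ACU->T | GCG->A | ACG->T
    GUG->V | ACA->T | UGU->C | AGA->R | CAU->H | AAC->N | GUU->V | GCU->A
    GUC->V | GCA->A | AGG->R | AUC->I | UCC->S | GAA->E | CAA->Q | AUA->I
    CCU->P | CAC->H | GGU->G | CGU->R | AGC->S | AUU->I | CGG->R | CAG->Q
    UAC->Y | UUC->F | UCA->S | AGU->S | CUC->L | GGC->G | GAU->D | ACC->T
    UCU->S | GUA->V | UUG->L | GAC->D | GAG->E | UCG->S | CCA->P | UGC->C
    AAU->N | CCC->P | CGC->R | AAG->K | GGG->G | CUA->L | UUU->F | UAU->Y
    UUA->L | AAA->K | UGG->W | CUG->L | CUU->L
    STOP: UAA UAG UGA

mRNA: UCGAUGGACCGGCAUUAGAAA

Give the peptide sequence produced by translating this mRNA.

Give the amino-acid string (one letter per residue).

start AUG at pos 3
pos 3: AUG -> M; peptide=M
pos 6: GAC -> D; peptide=MD
pos 9: CGG -> R; peptide=MDR
pos 12: CAU -> H; peptide=MDRH
pos 15: UAG -> STOP

Answer: MDRH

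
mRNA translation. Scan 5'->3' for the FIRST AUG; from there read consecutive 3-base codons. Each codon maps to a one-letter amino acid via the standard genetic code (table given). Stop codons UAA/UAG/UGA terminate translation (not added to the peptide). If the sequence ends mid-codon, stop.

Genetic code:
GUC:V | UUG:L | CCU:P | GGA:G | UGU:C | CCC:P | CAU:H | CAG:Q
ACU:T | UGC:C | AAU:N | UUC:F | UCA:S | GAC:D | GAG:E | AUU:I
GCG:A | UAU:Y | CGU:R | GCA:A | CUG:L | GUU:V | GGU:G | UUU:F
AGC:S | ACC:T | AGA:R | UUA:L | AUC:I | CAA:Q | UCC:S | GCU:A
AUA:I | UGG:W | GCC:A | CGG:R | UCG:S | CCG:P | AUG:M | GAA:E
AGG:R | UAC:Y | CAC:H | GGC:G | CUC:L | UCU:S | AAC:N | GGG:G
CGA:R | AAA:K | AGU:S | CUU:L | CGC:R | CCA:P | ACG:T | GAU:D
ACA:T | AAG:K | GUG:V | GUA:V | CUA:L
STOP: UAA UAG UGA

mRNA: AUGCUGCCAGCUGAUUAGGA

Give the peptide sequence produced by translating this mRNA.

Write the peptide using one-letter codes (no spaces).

Answer: MLPAD

Derivation:
start AUG at pos 0
pos 0: AUG -> M; peptide=M
pos 3: CUG -> L; peptide=ML
pos 6: CCA -> P; peptide=MLP
pos 9: GCU -> A; peptide=MLPA
pos 12: GAU -> D; peptide=MLPAD
pos 15: UAG -> STOP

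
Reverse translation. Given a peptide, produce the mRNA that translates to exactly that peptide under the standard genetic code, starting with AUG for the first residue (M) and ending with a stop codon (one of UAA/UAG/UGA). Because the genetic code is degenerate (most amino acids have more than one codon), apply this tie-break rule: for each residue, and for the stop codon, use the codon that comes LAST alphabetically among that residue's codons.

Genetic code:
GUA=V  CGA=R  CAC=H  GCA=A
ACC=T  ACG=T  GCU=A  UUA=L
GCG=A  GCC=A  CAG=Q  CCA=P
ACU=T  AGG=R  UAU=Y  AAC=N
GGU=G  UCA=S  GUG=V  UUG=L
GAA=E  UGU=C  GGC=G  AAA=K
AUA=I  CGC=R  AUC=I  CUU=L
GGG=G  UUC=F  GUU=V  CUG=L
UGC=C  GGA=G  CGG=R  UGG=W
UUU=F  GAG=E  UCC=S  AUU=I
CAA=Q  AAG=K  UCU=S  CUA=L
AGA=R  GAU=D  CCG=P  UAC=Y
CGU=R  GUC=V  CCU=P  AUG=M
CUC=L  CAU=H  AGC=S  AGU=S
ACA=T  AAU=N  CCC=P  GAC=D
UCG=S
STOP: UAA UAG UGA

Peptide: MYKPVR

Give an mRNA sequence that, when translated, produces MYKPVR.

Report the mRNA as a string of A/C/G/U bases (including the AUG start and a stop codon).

Answer: mRNA: AUGUAUAAGCCUGUUCGUUGA

Derivation:
residue 1: M -> AUG (start codon)
residue 2: Y codons sorted = UAC,UAU -> pick last = UAU
residue 3: K codons sorted = AAA,AAG -> pick last = AAG
residue 4: P codons sorted = CCA,CCC,CCG,CCU -> pick last = CCU
residue 5: V codons sorted = GUA,GUC,GUG,GUU -> pick last = GUU
residue 6: R codons sorted = AGA,AGG,CGA,CGC,CGG,CGU -> pick last = CGU
terminator: stop codons sorted = UAA,UAG,UGA -> pick last = UGA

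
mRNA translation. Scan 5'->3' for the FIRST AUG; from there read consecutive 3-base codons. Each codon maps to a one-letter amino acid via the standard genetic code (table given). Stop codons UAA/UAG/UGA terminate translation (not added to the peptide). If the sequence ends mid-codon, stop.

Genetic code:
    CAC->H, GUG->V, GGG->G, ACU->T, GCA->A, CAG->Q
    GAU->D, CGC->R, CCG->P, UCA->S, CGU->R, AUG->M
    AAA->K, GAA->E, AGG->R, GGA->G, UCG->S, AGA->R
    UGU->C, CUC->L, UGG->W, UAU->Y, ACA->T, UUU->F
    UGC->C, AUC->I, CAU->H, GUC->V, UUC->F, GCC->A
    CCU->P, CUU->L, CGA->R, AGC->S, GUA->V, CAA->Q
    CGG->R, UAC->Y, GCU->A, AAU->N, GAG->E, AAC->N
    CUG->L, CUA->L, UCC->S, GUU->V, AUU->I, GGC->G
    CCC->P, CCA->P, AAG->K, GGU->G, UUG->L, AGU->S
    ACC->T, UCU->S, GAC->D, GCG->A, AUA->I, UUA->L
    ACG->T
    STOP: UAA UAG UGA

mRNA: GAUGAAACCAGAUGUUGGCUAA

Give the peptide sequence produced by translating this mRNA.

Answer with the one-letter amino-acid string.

Answer: MKPDVG

Derivation:
start AUG at pos 1
pos 1: AUG -> M; peptide=M
pos 4: AAA -> K; peptide=MK
pos 7: CCA -> P; peptide=MKP
pos 10: GAU -> D; peptide=MKPD
pos 13: GUU -> V; peptide=MKPDV
pos 16: GGC -> G; peptide=MKPDVG
pos 19: UAA -> STOP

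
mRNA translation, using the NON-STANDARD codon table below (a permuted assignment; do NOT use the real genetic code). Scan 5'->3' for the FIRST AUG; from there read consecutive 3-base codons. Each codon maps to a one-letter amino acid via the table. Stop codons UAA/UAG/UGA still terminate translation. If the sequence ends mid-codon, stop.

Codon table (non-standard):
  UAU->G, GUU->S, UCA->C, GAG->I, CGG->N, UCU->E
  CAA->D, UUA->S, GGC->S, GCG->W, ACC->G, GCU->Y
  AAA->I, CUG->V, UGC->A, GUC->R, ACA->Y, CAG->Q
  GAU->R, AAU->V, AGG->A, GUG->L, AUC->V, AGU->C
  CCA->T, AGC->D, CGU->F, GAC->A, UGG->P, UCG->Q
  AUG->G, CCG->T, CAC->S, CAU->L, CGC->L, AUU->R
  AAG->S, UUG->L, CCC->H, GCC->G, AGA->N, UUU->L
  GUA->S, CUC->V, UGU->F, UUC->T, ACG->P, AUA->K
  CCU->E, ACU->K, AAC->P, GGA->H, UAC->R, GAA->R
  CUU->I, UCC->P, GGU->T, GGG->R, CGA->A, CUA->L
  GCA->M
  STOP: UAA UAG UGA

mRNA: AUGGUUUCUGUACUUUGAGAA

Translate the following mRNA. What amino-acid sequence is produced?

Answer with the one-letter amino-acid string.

Answer: GSESI

Derivation:
start AUG at pos 0
pos 0: AUG -> G; peptide=G
pos 3: GUU -> S; peptide=GS
pos 6: UCU -> E; peptide=GSE
pos 9: GUA -> S; peptide=GSES
pos 12: CUU -> I; peptide=GSESI
pos 15: UGA -> STOP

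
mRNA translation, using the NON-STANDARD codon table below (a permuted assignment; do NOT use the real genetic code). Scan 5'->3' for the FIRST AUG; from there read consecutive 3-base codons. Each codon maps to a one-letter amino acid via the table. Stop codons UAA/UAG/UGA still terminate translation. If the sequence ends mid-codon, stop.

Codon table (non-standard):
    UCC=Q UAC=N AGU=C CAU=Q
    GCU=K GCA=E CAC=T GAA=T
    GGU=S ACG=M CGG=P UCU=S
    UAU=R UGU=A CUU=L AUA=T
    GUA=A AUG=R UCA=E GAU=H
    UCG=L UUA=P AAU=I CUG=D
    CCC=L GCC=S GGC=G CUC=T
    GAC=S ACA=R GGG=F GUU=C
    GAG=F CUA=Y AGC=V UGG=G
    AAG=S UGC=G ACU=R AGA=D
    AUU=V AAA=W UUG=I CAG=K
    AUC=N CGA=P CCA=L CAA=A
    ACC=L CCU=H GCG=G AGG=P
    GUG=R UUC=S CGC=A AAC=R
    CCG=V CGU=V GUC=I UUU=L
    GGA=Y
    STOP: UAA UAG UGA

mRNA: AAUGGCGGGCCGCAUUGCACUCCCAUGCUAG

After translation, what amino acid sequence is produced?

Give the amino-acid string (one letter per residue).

start AUG at pos 1
pos 1: AUG -> R; peptide=R
pos 4: GCG -> G; peptide=RG
pos 7: GGC -> G; peptide=RGG
pos 10: CGC -> A; peptide=RGGA
pos 13: AUU -> V; peptide=RGGAV
pos 16: GCA -> E; peptide=RGGAVE
pos 19: CUC -> T; peptide=RGGAVET
pos 22: CCA -> L; peptide=RGGAVETL
pos 25: UGC -> G; peptide=RGGAVETLG
pos 28: UAG -> STOP

Answer: RGGAVETLG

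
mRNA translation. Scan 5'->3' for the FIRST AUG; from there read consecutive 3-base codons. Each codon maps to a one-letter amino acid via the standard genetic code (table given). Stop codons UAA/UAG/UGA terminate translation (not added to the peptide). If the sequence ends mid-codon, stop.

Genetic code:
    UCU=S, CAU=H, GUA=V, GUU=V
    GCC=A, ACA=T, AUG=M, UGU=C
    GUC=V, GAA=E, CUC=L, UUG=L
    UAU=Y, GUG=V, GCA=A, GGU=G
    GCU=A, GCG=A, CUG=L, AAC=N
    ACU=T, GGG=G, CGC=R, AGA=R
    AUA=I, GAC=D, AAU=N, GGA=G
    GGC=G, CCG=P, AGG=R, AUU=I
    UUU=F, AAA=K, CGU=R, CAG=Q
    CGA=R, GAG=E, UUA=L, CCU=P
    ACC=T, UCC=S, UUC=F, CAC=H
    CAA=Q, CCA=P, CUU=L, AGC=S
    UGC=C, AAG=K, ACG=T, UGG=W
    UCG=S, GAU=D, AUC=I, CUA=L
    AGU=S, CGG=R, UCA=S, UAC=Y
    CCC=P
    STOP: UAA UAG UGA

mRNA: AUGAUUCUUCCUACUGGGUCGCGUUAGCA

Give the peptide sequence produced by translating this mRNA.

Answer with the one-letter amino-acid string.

Answer: MILPTGSR

Derivation:
start AUG at pos 0
pos 0: AUG -> M; peptide=M
pos 3: AUU -> I; peptide=MI
pos 6: CUU -> L; peptide=MIL
pos 9: CCU -> P; peptide=MILP
pos 12: ACU -> T; peptide=MILPT
pos 15: GGG -> G; peptide=MILPTG
pos 18: UCG -> S; peptide=MILPTGS
pos 21: CGU -> R; peptide=MILPTGSR
pos 24: UAG -> STOP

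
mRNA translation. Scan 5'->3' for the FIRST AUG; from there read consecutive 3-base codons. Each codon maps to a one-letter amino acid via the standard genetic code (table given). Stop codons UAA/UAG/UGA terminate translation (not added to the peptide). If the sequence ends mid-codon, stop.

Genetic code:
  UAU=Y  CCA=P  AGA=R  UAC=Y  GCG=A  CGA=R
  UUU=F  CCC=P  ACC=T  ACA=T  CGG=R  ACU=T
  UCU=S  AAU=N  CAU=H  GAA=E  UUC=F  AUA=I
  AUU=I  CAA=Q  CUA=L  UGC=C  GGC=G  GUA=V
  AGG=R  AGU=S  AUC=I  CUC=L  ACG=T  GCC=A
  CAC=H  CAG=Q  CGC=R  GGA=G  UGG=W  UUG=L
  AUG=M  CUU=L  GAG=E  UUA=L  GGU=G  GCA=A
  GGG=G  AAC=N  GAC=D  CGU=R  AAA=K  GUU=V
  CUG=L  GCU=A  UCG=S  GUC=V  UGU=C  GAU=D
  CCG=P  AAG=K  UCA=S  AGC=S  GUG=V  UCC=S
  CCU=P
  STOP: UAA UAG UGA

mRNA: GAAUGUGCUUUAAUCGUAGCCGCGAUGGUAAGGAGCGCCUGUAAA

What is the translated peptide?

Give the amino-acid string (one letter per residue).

start AUG at pos 2
pos 2: AUG -> M; peptide=M
pos 5: UGC -> C; peptide=MC
pos 8: UUU -> F; peptide=MCF
pos 11: AAU -> N; peptide=MCFN
pos 14: CGU -> R; peptide=MCFNR
pos 17: AGC -> S; peptide=MCFNRS
pos 20: CGC -> R; peptide=MCFNRSR
pos 23: GAU -> D; peptide=MCFNRSRD
pos 26: GGU -> G; peptide=MCFNRSRDG
pos 29: AAG -> K; peptide=MCFNRSRDGK
pos 32: GAG -> E; peptide=MCFNRSRDGKE
pos 35: CGC -> R; peptide=MCFNRSRDGKER
pos 38: CUG -> L; peptide=MCFNRSRDGKERL
pos 41: UAA -> STOP

Answer: MCFNRSRDGKERL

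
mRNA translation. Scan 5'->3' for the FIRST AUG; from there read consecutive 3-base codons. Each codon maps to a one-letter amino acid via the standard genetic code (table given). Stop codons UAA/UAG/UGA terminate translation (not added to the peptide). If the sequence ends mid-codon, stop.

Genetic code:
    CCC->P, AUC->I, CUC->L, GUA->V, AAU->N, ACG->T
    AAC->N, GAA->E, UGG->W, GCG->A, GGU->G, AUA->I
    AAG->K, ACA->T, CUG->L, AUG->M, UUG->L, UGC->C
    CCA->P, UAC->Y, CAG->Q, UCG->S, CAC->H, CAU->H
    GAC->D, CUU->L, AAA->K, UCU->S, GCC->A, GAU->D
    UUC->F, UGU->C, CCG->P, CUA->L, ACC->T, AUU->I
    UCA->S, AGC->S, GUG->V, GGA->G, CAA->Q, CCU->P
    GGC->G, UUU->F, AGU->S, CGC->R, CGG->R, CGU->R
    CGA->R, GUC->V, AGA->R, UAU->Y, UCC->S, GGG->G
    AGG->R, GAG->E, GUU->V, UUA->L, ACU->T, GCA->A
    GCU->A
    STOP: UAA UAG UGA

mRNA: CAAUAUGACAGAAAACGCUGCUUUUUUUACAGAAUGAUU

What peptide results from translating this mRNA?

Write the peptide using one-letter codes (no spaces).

start AUG at pos 4
pos 4: AUG -> M; peptide=M
pos 7: ACA -> T; peptide=MT
pos 10: GAA -> E; peptide=MTE
pos 13: AAC -> N; peptide=MTEN
pos 16: GCU -> A; peptide=MTENA
pos 19: GCU -> A; peptide=MTENAA
pos 22: UUU -> F; peptide=MTENAAF
pos 25: UUU -> F; peptide=MTENAAFF
pos 28: ACA -> T; peptide=MTENAAFFT
pos 31: GAA -> E; peptide=MTENAAFFTE
pos 34: UGA -> STOP

Answer: MTENAAFFTE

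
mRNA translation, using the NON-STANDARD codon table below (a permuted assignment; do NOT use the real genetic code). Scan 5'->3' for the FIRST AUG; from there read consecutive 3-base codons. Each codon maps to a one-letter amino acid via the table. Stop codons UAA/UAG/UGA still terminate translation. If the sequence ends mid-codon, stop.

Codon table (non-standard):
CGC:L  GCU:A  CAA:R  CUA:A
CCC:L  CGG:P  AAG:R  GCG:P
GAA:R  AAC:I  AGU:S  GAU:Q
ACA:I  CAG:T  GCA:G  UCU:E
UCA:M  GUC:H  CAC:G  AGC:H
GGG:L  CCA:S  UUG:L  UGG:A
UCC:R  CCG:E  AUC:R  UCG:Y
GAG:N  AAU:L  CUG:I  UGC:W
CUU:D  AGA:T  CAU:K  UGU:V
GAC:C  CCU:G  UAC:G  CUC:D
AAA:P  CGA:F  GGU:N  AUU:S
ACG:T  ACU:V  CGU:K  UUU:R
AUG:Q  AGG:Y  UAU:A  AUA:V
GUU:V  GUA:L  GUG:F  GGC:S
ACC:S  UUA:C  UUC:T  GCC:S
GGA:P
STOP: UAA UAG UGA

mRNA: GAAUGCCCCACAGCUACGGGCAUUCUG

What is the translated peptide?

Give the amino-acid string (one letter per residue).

start AUG at pos 2
pos 2: AUG -> Q; peptide=Q
pos 5: CCC -> L; peptide=QL
pos 8: CAC -> G; peptide=QLG
pos 11: AGC -> H; peptide=QLGH
pos 14: UAC -> G; peptide=QLGHG
pos 17: GGG -> L; peptide=QLGHGL
pos 20: CAU -> K; peptide=QLGHGLK
pos 23: UCU -> E; peptide=QLGHGLKE
pos 26: only 1 nt remain (<3), stop (end of mRNA)

Answer: QLGHGLKE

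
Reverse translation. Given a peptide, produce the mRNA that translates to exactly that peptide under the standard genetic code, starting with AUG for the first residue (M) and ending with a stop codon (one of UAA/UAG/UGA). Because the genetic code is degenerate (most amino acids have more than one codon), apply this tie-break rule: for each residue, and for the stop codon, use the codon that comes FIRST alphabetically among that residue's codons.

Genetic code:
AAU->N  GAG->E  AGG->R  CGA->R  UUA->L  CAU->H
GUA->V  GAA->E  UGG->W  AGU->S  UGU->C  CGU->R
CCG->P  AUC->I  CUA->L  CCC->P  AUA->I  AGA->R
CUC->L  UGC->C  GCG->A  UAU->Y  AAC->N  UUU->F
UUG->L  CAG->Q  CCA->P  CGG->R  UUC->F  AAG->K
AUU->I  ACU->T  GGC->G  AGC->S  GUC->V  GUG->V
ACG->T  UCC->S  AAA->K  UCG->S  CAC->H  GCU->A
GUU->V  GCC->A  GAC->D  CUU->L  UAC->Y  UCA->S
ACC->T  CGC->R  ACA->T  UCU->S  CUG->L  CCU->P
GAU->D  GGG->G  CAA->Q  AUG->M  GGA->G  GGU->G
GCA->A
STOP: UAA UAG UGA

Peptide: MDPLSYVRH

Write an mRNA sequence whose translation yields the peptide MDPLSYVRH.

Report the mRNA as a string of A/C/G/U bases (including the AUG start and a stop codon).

residue 1: M -> AUG (start codon)
residue 2: D codons sorted = GAC,GAU -> pick first = GAC
residue 3: P codons sorted = CCA,CCC,CCG,CCU -> pick first = CCA
residue 4: L codons sorted = CUA,CUC,CUG,CUU,UUA,UUG -> pick first = CUA
residue 5: S codons sorted = AGC,AGU,UCA,UCC,UCG,UCU -> pick first = AGC
residue 6: Y codons sorted = UAC,UAU -> pick first = UAC
residue 7: V codons sorted = GUA,GUC,GUG,GUU -> pick first = GUA
residue 8: R codons sorted = AGA,AGG,CGA,CGC,CGG,CGU -> pick first = AGA
residue 9: H codons sorted = CAC,CAU -> pick first = CAC
terminator: stop codons sorted = UAA,UAG,UGA -> pick first = UAA

Answer: mRNA: AUGGACCCACUAAGCUACGUAAGACACUAA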